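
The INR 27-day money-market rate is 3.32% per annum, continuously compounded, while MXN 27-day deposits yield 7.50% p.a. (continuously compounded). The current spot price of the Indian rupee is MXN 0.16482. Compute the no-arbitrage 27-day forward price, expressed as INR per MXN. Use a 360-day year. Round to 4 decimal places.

6.0482

T = 27/360 years.
MXN growth factor: e^(0.0750×27/360) = 1.0056409.
INR accumulates by e^(0.0332×27/360) = 1.0024931.
So F = 0.16482 × 1.0056409 / 1.0024931 = 0.1653375 (MXN/INR).
Invert for INR per MXN: 1 / 0.1653375 = 6.0482.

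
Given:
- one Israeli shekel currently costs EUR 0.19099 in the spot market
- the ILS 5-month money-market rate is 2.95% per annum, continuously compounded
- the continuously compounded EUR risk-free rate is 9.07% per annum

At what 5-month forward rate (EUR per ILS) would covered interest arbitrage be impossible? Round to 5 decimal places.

T = 5/12 years.
EUR accumulates by e^(0.0907×5/12) = 1.0385149.
ILS accumulates by e^(0.0295×5/12) = 1.0123675.
CIP: F = S · (grow EUR)/(grow ILS) = 0.19099 × 1.0385149/1.0123675 = 0.1959229 EUR per ILS.

0.19592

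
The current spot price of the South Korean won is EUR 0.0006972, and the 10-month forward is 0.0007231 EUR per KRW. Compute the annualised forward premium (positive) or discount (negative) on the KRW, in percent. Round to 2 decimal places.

T = 10/12 years.
(F − S)/S = (0.0007231 − 0.0006972)/0.0006972 = 0.0371486.
Per annum: 0.0371486 / (10/12) = 0.044578 = 4.46%.

+4.46%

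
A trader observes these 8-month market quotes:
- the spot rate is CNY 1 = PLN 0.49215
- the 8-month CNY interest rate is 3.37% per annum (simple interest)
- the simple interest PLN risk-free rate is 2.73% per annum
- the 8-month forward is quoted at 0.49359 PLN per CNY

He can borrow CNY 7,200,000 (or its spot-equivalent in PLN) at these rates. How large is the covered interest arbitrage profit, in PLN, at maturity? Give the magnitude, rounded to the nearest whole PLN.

T = 8/12 years.
Route A — deposit CNY, sell forward: 7,200,000 × 1.022466667 × 0.49359 = PLN 3,633,691.12.
Route B — convert at spot, deposit PLN: 7,200,000 × 0.49215 × 1.018200 = PLN 3,607,971.34.
The quoted forward overvalues CNY, so borrow PLN, buy CNY at spot, deposit the CNY at 3.37%, and sell the proceeds forward at 0.49359.
The gap between the two covered legs is PLN 25,720.

PLN 25,720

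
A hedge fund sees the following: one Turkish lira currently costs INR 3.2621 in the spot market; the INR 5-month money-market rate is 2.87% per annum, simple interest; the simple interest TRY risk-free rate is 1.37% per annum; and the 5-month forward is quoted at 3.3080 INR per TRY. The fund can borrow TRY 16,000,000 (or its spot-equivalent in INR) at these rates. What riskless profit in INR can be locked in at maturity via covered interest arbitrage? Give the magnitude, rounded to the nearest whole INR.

INR 412,382

T = 5/12 years.
Keep in TRY, deliver into the forward: 16,000,000·1.0057083333·3.3080 = INR 53,230,130.66.
Swap to INR now, deposit: 16,000,000·3.2621·1.0119583333 = INR 52,817,748.46.
The quoted forward overvalues TRY, so borrow INR, buy TRY at spot, deposit the TRY at 1.37%, and sell the proceeds forward at 3.3080.
Profit = 53,230,130.66 − 52,817,748.46 = INR 412,382.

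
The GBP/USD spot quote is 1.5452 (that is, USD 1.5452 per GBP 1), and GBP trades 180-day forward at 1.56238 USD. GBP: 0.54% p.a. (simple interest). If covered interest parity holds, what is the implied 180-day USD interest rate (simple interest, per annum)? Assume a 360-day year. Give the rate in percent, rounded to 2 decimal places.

2.77%

T = 180/360 years.
F/S = 1.56238/1.5452 = 1.0111183 = (growth of USD) / (growth of GBP).
GBP growth factor: 1 + 0.0054×180/360 = 1.002700.
Hence g_USD = 1.0138483.
r = (1.0138483 − 1)/(180/360) = 0.027697 → 2.77%.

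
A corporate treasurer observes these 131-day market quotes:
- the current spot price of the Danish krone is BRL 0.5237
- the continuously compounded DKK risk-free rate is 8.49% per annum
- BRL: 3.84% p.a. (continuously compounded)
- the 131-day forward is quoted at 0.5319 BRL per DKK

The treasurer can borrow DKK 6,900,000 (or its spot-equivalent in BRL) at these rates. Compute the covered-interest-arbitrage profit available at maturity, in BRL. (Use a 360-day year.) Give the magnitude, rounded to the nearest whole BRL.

BRL 120,887

T = 131/360 years.
Keep in DKK, deliver into the forward: 6,900,000·1.031376344·0.5319 = BRL 3,785,264.63.
Swap to BRL now, deposit: 6,900,000·0.5237·1.014071417 = BRL 3,664,377.49.
The quoted forward overvalues DKK, so borrow BRL, buy DKK at spot, deposit the DKK at 8.49%, and sell the proceeds forward at 0.5319.
Profit = 3,785,264.63 − 3,664,377.49 = BRL 120,887.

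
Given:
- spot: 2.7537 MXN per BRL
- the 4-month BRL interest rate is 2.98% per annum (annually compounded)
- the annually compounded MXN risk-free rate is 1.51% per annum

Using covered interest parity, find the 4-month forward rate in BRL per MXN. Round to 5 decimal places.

0.36489

T = 4/12 years.
Growth of 1 MXN over T: (1 + 0.0151)^(4/12) = 1.0050082.
BRL growth factor: (1 + 0.0298)^(4/12) = 1.0098363.
Forward (MXN per BRL) = 2.7537 × 1.0050082 / 1.0098363 = 2.740534.
Invert for BRL per MXN: 1 / 2.740534 = 0.36489.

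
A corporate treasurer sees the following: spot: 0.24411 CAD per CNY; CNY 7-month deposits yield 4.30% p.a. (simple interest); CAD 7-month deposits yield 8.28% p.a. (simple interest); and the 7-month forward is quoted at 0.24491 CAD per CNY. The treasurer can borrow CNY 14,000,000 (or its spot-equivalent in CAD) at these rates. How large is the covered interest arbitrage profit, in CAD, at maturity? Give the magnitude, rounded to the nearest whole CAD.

T = 7/12 years.
Keep in CNY, deliver into the forward: 14,000,000·1.025083333·0.24491 = CAD 3,514,744.23.
Swap to CAD now, deposit: 14,000,000·0.24411·1.048300 = CAD 3,582,607.18.
The quoted forward undervalues CNY, so borrow CNY, convert to CAD at spot, deposit the CAD at 8.28%, and buy CNY forward at 0.24491 to cover the loan.
The gap between the two covered legs is CAD 67,863.

CAD 67,863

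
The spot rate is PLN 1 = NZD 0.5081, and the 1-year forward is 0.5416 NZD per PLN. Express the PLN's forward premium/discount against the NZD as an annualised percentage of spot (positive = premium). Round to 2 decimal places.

T = 1 year.
PLN trades forward at +6.59319% vs spot over the period.
×(1/T) gives 6.59% p.a.

+6.59%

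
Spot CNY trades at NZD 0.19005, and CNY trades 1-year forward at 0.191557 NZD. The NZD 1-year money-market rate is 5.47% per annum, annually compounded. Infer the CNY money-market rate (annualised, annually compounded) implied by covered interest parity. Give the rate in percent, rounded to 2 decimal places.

4.64%

T = 1 year.
By CIP, F/S equals the NZD-to-CNY growth ratio: 0.191557/0.19005 = 1.0079295.
NZD growth factor: (1 + 0.0547)^1 = 1.054700.
Hence g_CNY = 1.0464026.
r = 1.0464026^(1/1) − 1 = 0.046403 → 4.64%.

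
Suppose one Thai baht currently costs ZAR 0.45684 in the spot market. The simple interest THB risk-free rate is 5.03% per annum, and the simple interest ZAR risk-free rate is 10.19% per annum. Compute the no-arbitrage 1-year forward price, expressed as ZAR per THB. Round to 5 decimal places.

T = 1 year.
Growth of 1 ZAR over T: 1 + 0.1019×1 = 1.101900.
THB accumulates by 1 + 0.0503×1 = 1.050300.
So F = 0.45684 × 1.101900 / 1.050300 = 0.4792840 (ZAR/THB).

0.47928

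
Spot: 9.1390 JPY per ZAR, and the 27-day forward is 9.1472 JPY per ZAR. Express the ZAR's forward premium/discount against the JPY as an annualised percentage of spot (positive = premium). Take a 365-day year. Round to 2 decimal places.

+1.21%

T = 27/365 years.
ZAR trades forward at +0.08973% vs spot over the period.
Annualise by dividing by T: 0.0008973 / (27/365) = 0.012130 → 1.21%.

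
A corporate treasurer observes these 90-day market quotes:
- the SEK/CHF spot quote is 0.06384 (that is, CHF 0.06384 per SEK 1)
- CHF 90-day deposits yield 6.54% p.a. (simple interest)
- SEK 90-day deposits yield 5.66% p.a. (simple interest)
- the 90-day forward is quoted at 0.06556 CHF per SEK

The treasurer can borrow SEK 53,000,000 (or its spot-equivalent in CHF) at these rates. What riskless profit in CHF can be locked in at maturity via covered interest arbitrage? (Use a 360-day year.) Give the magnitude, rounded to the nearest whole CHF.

CHF 85,006

T = 90/360 years.
Route A — deposit SEK, sell forward: 53,000,000 × 1.014150 × 0.06556 = CHF 3,523,846.72.
Route B — convert at spot, deposit CHF: 53,000,000 × 0.06384 × 1.016350 = CHF 3,438,840.55.
The quoted forward overvalues SEK, so borrow CHF, buy SEK at spot, deposit the SEK at 5.66%, and sell the proceeds forward at 0.06556.
The gap between the two covered legs is CHF 85,006.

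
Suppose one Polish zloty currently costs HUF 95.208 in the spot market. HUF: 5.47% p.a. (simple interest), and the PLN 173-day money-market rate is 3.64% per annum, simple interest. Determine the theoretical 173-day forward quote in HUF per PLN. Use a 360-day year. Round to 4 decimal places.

T = 173/360 years.
Growth of 1 HUF over T: 1 + 0.0547×173/360 = 1.02628639.
PLN growth factor: 1 + 0.0364×173/360 = 1.01749222.
So F = 95.208 × 1.02628639 / 1.01749222 = 96.030881 (HUF/PLN).

96.0309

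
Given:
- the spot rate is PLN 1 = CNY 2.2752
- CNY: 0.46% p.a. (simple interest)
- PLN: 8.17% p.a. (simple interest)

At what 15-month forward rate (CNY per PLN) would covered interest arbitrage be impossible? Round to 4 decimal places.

2.0762

T = 15/12 years.
CNY accumulates by 1 + 0.0046×15/12 = 1.005750.
PLN growth factor: 1 + 0.0817×15/12 = 1.102125.
CIP: F = S · (grow CNY)/(grow PLN) = 2.2752 × 1.005750/1.102125 = 2.076246 CNY per PLN.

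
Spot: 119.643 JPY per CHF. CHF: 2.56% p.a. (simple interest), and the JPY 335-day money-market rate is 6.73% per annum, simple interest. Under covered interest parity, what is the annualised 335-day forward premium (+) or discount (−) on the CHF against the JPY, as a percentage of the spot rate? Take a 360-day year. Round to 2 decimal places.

T = 335/360 years.
F = S · g_JPY/g_CHF = 119.643 × 1.0626264/1.0238222 = 124.177626.
(F − S)/S ÷ T = (124.177626 − 119.643)/119.643/(335/360) = 0.040730 → 4.07%.

+4.07%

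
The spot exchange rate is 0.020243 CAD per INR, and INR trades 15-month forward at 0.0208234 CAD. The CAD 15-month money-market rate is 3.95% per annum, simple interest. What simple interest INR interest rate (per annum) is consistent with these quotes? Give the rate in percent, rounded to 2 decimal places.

T = 15/12 years.
F/S = 0.0208234/0.020243 = 1.0286716 = (growth of CAD) / (growth of INR).
The CAD side grows by 1 + 0.0395×15/12 = 1.049375.
That pins the INR growth at 1.0201263.
r = (1.0201263 − 1)/(15/12) = 0.016101 → 1.61%.

1.61%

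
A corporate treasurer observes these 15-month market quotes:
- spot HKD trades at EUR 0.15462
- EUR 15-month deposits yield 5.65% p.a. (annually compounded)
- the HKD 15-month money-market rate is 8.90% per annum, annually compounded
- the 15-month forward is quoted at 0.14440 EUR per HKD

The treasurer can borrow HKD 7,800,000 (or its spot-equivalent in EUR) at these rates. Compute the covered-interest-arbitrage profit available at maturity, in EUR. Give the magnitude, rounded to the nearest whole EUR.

EUR 38,818

T = 15/12 years.
Route A — deposit HKD, sell forward: 7,800,000 × 1.112461141 × 0.14440 = EUR 1,252,987.23.
Route B — convert at spot, deposit EUR: 7,800,000 × 0.15462 × 1.071116913 = EUR 1,291,805.56.
The quoted forward undervalues HKD, so borrow HKD, convert to EUR at spot, deposit the EUR at 5.65%, and buy HKD forward at 0.14440 to cover the loan.
The gap between the two covered legs is EUR 38,818.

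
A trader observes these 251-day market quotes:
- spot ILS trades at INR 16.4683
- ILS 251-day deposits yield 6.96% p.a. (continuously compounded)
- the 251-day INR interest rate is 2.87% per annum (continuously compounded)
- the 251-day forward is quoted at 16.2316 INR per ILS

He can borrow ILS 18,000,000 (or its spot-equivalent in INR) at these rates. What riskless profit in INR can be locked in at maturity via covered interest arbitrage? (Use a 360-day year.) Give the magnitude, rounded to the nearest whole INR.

T = 251/360 years.
Keep in ILS, deliver into the forward: 18,000,000·1.04972336407·16.2316 = INR 306,696,415.61.
Swap to INR now, deposit: 18,000,000·16.4683·1.02021182548 = INR 302,420,779.30.
The quoted forward overvalues ILS, so borrow INR, buy ILS at spot, deposit the ILS at 6.96%, and sell the proceeds forward at 16.2316.
Profit = 306,696,415.61 − 302,420,779.30 = INR 4,275,636.

INR 4,275,636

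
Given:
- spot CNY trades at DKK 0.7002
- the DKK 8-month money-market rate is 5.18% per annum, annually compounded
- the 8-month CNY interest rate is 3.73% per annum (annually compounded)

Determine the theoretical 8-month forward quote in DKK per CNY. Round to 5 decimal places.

0.70671

T = 8/12 years.
DKK accumulates by (1 + 0.0518)^(8/12) = 1.0342419.
CNY growth factor: (1 + 0.0373)^(8/12) = 1.0247146.
Forward (DKK per CNY) = 0.7002 × 1.0342419 / 1.0247146 = 0.7067101.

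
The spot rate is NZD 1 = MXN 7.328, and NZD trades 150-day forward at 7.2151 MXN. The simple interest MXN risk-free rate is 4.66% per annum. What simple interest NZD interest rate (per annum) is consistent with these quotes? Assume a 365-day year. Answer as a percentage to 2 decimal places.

8.54%

T = 150/365 years.
F/S = 7.2151/7.328 = 0.9845933 = (growth of MXN) / (growth of NZD).
The MXN side grows by 1 + 0.0466×150/365 = 1.0191507.
So the NZD growth factor = 1.0350981.
r = (1.0350981 − 1)/(150/365) = 0.085405 → 8.54%.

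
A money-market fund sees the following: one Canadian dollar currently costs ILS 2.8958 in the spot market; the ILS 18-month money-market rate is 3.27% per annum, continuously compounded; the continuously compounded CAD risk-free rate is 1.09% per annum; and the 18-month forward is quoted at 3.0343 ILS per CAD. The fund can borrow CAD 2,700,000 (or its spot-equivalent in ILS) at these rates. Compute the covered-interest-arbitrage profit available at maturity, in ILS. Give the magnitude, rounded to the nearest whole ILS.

T = 18/12 years.
Route A — deposit CAD, sell forward: 2,700,000 × 1.016484393 × 3.0343 = ILS 8,327,660.20.
Route B — convert at spot, deposit ILS: 2,700,000 × 2.8958 × 1.050272863 = ILS 8,211,726.42.
The quoted forward overvalues CAD, so borrow ILS, buy CAD at spot, deposit the CAD at 1.09%, and sell the proceeds forward at 3.0343.
Profit = 8,327,660.20 − 8,211,726.42 = ILS 115,934.

ILS 115,934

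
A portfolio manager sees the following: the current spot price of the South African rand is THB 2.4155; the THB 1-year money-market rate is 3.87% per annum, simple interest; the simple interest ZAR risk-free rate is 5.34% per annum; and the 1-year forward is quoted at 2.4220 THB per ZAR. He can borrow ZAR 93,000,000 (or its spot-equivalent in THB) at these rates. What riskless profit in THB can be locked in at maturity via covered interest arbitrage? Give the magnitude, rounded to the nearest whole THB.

T = 1 year.
Invest the ZAR and cover forward: 93,000,000 × 1.053400 × 2.4220 = THB 237,274,136.40.
Convert at spot and invest in THB: 93,000,000 × 2.4155 × 1.038700 = THB 233,335,126.05.
The quoted forward overvalues ZAR, so borrow THB, buy ZAR at spot, deposit the ZAR at 5.34%, and sell the proceeds forward at 2.4220.
The gap between the two covered legs is THB 3,939,010.

THB 3,939,010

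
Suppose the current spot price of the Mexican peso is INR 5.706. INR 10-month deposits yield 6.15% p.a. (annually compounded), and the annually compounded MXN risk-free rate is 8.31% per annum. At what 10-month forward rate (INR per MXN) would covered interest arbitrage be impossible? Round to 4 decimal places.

5.6110

T = 10/12 years.
Growth of 1 INR over T: (1 + 0.0615)^(10/12) = 1.0509934.
MXN growth factor: (1 + 0.0831)^(10/12) = 1.0687853.
CIP: F = S · (grow INR)/(grow MXN) = 5.706 × 1.0509934/1.0687853 = 5.611013 INR per MXN.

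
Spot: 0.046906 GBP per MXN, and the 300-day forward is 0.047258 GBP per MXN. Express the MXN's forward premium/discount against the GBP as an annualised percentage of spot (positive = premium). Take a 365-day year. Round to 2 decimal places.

+0.91%

T = 300/365 years.
MXN trades forward at +0.75044% vs spot over the period.
Per annum: 0.0075044 / (300/365) = 0.009130 = 0.91%.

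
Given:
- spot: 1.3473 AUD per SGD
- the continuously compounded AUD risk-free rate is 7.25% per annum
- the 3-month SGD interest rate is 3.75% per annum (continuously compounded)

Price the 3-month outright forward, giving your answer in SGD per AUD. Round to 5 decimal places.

T = 3/12 years.
AUD accumulates by e^(0.0725×3/12) = 1.0182903.
SGD accumulates by e^(0.0375×3/12) = 1.0094191.
CIP: F = S · (grow AUD)/(grow SGD) = 1.3473 × 1.0182903/1.0094191 = 1.359141 AUD per SGD.
Invert for SGD per AUD: 1 / 1.359141 = 0.73576.

0.73576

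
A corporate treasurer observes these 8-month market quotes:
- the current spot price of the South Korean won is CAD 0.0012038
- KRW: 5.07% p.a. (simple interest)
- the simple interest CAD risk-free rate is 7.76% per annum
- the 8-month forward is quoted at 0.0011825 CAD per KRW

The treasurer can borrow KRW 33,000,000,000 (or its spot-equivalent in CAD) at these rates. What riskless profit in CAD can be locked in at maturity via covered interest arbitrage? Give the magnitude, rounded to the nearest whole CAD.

T = 8/12 years.
Route A — deposit KRW, sell forward: 33,000,000,000 × 1.033800 × 0.0011825 = CAD 40,341,460.50.
Route B — convert at spot, deposit CAD: 33,000,000,000 × 0.0012038 × 1.0517333333 = CAD 41,780,527.36.
The quoted forward undervalues KRW, so borrow KRW, convert to CAD at spot, deposit the CAD at 7.76%, and buy KRW forward at 0.0011825 to cover the loan.
Profit = 41,780,527.36 − 40,341,460.50 = CAD 1,439,067.

CAD 1,439,067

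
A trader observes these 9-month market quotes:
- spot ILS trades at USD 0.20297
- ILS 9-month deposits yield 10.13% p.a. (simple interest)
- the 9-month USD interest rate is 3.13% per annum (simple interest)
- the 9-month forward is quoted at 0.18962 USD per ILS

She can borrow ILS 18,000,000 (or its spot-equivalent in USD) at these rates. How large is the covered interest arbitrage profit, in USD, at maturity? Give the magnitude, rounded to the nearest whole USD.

USD 66,750

T = 9/12 years.
Route A — deposit ILS, sell forward: 18,000,000 × 1.075975 × 0.18962 = USD 3,672,474.83.
Route B — convert at spot, deposit USD: 18,000,000 × 0.20297 × 1.023475 = USD 3,739,224.97.
The quoted forward undervalues ILS, so borrow ILS, convert to USD at spot, deposit the USD at 3.13%, and buy ILS forward at 0.18962 to cover the loan.
Arbitrage profit = |3,672,474.83 − 3,739,224.97| = USD 66,750.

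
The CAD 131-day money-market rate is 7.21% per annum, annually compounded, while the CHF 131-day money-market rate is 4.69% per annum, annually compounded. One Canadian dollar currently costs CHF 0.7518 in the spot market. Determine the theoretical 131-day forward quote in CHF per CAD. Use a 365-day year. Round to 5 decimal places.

0.74541

T = 131/365 years.
Growth of 1 CHF over T: (1 + 0.0469)^(131/365) = 1.0165858.
Growth of 1 CAD over T: (1 + 0.0721)^(131/365) = 1.0253015.
CIP: F = S · (grow CHF)/(grow CAD) = 0.7518 × 1.0165858/1.0253015 = 0.7454092 CHF per CAD.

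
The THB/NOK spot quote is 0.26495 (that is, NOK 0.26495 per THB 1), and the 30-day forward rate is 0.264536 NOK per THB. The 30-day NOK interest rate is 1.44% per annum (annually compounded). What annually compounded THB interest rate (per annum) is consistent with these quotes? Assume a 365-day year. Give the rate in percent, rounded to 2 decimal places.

T = 30/365 years.
By CIP, F/S equals the NOK-to-THB growth ratio: 0.264536/0.26495 = 0.9984374.
The NOK side grows by (1 + 0.0144)^(30/365) = 1.0011758.
So the THB growth factor = 1.0027427.
r = 1.0027427^(365/30) − 1 = 0.033885 → 3.39%.

3.39%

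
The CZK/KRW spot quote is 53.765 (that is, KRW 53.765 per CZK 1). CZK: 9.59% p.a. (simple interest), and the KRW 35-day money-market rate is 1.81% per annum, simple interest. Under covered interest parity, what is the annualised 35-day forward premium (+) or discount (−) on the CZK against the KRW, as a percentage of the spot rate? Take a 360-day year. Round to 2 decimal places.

T = 35/360 years.
F = S · g_KRW/g_CZK = 53.765 × 1.0017597/1.0093236 = 53.362084.
(F − S)/S ÷ T = (53.362084 − 53.765)/53.765/(35/360) = -0.077081 → -7.71%.

-7.71%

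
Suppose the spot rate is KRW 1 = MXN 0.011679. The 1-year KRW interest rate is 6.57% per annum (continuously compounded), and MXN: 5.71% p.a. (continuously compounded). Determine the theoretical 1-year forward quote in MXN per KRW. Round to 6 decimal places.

T = 1 year.
MXN growth factor: e^(0.0571×1) = 1.0587617.
KRW growth factor: e^(0.0657×1) = 1.0679063.
Forward (MXN per KRW) = 0.011679 × 1.0587617 / 1.0679063 = 0.01157899.

0.011579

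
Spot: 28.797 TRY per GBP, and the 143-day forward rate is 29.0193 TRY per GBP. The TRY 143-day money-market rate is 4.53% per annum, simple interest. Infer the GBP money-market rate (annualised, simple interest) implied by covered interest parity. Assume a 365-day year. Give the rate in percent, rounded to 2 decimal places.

2.54%

T = 143/365 years.
F/S = 29.0193/28.797 = 1.0077196 = (growth of TRY) / (growth of GBP).
The TRY side grows by 1 + 0.0453×143/365 = 1.0177477.
That pins the GBP growth at 1.0099513.
r = (1.0099513 − 1)/(143/365) = 0.025400 → 2.54%.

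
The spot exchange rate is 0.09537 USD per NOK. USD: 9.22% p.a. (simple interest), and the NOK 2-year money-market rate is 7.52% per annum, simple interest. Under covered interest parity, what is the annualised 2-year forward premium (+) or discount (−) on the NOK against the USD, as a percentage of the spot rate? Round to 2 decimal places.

T = 2 years.
No-arbitrage forward: 0.09537 × 1.184400 / 1.150400 = 0.09818865 USD/NOK.
(F − S)/S ÷ T = (0.09818865 − 0.09537)/0.09537/2 = 0.014777 → 1.48%.

+1.48%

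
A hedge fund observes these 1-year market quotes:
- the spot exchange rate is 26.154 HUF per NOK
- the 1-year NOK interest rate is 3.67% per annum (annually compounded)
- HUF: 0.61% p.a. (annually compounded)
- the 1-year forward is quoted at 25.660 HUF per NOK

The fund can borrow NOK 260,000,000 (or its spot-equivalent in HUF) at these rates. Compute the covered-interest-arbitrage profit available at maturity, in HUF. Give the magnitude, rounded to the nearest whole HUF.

HUF 74,927,476

T = 1 year.
Invest the NOK and cover forward: 260,000,000 × 1.036700 × 25.660 = HUF 6,916,447,720.00.
Convert at spot and invest in HUF: 260,000,000 × 26.154 × 1.006100 = HUF 6,841,520,244.00.
The quoted forward overvalues NOK, so borrow HUF, buy NOK at spot, deposit the NOK at 3.67%, and sell the proceeds forward at 25.660.
Profit = 6,916,447,720.00 − 6,841,520,244.00 = HUF 74,927,476.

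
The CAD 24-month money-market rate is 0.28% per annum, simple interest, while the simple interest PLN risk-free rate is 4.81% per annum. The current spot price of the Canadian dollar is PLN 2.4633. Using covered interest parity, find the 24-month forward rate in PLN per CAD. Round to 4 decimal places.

2.6852

T = 2 years.
PLN accumulates by 1 + 0.0481×2 = 1.096200.
CAD accumulates by 1 + 0.0028×2 = 1.005600.
So F = 2.4633 × 1.096200 / 1.005600 = 2.685232 (PLN/CAD).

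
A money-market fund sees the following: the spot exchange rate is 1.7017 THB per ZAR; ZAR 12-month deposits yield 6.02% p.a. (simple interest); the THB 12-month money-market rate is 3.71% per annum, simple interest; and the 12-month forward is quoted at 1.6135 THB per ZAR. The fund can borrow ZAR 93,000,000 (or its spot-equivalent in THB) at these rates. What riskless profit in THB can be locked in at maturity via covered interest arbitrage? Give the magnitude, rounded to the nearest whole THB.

T = 1 year.
Invest the ZAR and cover forward: 93,000,000 × 1.060200 × 1.6135 = THB 159,088,841.10.
Convert at spot and invest in THB: 93,000,000 × 1.7017 × 1.037100 = THB 164,129,475.51.
The quoted forward undervalues ZAR, so borrow ZAR, convert to THB at spot, deposit the THB at 3.71%, and buy ZAR forward at 1.6135 to cover the loan.
Profit = 164,129,475.51 − 159,088,841.10 = THB 5,040,634.

THB 5,040,634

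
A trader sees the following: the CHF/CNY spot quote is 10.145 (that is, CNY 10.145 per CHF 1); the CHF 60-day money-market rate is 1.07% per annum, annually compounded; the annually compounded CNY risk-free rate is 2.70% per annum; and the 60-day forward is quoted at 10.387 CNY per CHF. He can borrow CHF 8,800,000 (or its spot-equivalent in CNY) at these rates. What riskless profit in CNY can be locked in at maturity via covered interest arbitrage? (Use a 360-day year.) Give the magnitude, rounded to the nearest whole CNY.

T = 60/360 years.
Keep in CHF, deliver into the forward: 8,800,000·1.0017754342·10.387 = CNY 91,567,884.63.
Swap to CNY now, deposit: 8,800,000·10.145·1.0044501947 = CNY 89,673,295.58.
The quoted forward overvalues CHF, so borrow CNY, buy CHF at spot, deposit the CHF at 1.07%, and sell the proceeds forward at 10.387.
Profit = 91,567,884.63 − 89,673,295.58 = CNY 1,894,589.

CNY 1,894,589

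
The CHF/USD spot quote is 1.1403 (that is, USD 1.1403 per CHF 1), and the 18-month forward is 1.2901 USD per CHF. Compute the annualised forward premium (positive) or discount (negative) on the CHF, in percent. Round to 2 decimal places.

+8.76%

T = 18/12 years.
CHF trades forward at +13.13689% vs spot over the period.
Annualise by dividing by T: 0.1313689 / (18/12) = 0.087579 → 8.76%.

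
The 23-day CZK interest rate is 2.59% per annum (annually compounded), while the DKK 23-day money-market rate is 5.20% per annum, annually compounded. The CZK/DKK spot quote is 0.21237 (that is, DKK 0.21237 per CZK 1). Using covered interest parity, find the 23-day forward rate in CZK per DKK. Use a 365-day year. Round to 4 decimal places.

T = 23/365 years.
DKK accumulates by (1 + 0.0520)^(23/365) = 1.0031995.
CZK growth factor: (1 + 0.0259)^(23/365) = 1.0016126.
CIP: F = S · (grow DKK)/(grow CZK) = 0.21237 × 1.0031995/1.0016126 = 0.2127065 DKK per CZK.
Quoted the other way: 1/0.2127065 = 4.7013 CZK per DKK.

4.7013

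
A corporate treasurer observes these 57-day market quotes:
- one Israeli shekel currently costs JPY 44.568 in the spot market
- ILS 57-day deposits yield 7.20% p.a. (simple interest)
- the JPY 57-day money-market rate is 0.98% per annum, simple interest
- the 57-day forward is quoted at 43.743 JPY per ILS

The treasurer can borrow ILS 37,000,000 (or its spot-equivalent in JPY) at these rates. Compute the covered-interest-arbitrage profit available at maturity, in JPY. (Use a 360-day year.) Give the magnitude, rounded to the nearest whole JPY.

JPY 14,632,926

T = 57/360 years.
Keep in ILS, deliver into the forward: 37,000,000·1.011400·43.743 = JPY 1,636,941,797.40.
Swap to JPY now, deposit: 37,000,000·44.568·1.001551666667 = JPY 1,651,574,723.16.
The quoted forward undervalues ILS, so borrow ILS, convert to JPY at spot, deposit the JPY at 0.98%, and buy ILS forward at 43.743 to cover the loan.
Arbitrage profit = |1,636,941,797.40 − 1,651,574,723.16| = JPY 14,632,926.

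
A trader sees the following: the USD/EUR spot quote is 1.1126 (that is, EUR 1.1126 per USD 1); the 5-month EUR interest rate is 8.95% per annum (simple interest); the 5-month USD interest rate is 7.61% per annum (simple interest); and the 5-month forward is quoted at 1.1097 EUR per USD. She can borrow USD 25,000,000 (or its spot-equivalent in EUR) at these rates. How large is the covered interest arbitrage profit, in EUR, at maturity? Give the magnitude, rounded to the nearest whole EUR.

T = 5/12 years.
Invest the USD and cover forward: 25,000,000 × 1.0317083333 × 1.1097 = EUR 28,622,168.44.
Convert at spot and invest in EUR: 25,000,000 × 1.1126 × 1.0372916667 = EUR 28,852,267.71.
The quoted forward undervalues USD, so borrow USD, convert to EUR at spot, deposit the EUR at 8.95%, and buy USD forward at 1.1097 to cover the loan.
The gap between the two covered legs is EUR 230,099.

EUR 230,099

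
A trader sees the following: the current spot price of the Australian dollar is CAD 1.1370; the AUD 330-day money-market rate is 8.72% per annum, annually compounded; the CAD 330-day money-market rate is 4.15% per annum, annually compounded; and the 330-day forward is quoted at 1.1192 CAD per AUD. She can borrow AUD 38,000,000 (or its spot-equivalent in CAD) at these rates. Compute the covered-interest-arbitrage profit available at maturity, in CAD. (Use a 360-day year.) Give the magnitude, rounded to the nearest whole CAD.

T = 330/360 years.
Invest the AUD and cover forward: 38,000,000 × 1.0796516598 × 1.1192 = CAD 45,917,153.23.
Convert at spot and invest in CAD: 38,000,000 × 1.1370 × 1.0379768513 = CAD 44,846,827.84.
The quoted forward overvalues AUD, so borrow CAD, buy AUD at spot, deposit the AUD at 8.72%, and sell the proceeds forward at 1.1192.
Profit = 45,917,153.23 − 44,846,827.84 = CAD 1,070,325.

CAD 1,070,325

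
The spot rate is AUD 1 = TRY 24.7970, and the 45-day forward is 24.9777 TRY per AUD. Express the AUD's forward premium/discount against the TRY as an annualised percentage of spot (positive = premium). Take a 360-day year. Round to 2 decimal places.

T = 45/360 years.
AUD trades forward at +0.72872% vs spot over the period.
×(1/T) gives 5.83% p.a.

+5.83%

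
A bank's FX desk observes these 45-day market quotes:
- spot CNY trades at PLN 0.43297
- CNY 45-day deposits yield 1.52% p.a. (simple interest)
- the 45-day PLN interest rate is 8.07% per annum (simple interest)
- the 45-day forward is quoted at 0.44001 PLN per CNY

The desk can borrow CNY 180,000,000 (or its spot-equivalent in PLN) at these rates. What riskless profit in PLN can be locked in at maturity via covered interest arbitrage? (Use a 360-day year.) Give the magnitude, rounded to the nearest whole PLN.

T = 45/360 years.
Keep in CNY, deliver into the forward: 180,000,000·1.001900·0.44001 = PLN 79,352,283.42.
Swap to PLN now, deposit: 180,000,000·0.43297·1.0100875 = PLN 78,720,765.28.
The quoted forward overvalues CNY, so borrow PLN, buy CNY at spot, deposit the CNY at 1.52%, and sell the proceeds forward at 0.44001.
The gap between the two covered legs is PLN 631,518.

PLN 631,518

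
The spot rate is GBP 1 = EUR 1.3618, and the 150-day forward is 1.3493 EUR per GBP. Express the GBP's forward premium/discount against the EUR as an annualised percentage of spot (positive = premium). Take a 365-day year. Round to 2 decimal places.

-2.23%

T = 150/365 years.
GBP trades forward at -0.91790% vs spot over the period.
Per annum: -0.0091790 / (150/365) = -0.022336 = -2.23%.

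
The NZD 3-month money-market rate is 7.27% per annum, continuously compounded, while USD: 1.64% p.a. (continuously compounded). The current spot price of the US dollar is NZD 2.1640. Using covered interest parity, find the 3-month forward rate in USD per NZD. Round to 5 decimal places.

T = 3/12 years.
NZD accumulates by e^(0.0727×3/12) = 1.0183412.
USD accumulates by e^(0.0164×3/12) = 1.0041084.
Forward (NZD per USD) = 2.164 × 1.0183412 / 1.0041084 = 2.194674.
Invert for USD per NZD: 1 / 2.194674 = 0.45565.

0.45565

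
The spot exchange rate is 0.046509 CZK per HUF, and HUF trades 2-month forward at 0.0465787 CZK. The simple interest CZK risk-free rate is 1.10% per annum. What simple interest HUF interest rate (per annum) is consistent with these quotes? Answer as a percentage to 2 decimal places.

T = 2/12 years.
CIP gives F = S · g_CZK/g_HUF, so g_CZK/g_HUF = 0.0465787/0.046509 = 1.0014986.
The CZK side grows by 1 + 0.0110×2/12 = 1.0018333.
So the HUF growth factor = 1.0003342.
r = (1.0003342 − 1)/(2/12) = 0.002005 → 0.20%.

0.20%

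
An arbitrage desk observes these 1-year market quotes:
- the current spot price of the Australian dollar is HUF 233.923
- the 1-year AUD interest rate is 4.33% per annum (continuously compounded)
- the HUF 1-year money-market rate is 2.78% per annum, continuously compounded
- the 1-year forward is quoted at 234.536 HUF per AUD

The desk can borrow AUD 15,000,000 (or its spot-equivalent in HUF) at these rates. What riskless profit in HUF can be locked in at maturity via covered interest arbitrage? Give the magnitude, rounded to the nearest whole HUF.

HUF 65,957,790

T = 1 year.
Route A — deposit AUD, sell forward: 15,000,000 × 1.044251123201 × 234.536 = HUF 3,673,717,221.47.
Route B — convert at spot, deposit HUF: 15,000,000 × 233.923 × 1.028190025851 = HUF 3,607,759,431.26.
The quoted forward overvalues AUD, so borrow HUF, buy AUD at spot, deposit the AUD at 4.33%, and sell the proceeds forward at 234.536.
Profit = 3,673,717,221.47 − 3,607,759,431.26 = HUF 65,957,790.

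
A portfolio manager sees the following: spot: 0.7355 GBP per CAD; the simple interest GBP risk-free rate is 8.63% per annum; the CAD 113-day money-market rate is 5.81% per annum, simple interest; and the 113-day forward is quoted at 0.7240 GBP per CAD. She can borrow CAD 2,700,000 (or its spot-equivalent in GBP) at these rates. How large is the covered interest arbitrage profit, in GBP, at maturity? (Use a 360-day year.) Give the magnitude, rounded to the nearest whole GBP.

T = 113/360 years.
Route A — deposit CAD, sell forward: 2,700,000 × 1.018236944 × 0.7240 = GBP 1,990,449.58.
Route B — convert at spot, deposit GBP: 2,700,000 × 0.7355 × 1.027088611 = GBP 2,039,643.92.
The quoted forward undervalues CAD, so borrow CAD, convert to GBP at spot, deposit the GBP at 8.63%, and buy CAD forward at 0.7240 to cover the loan.
Profit = 2,039,643.92 − 1,990,449.58 = GBP 49,194.

GBP 49,194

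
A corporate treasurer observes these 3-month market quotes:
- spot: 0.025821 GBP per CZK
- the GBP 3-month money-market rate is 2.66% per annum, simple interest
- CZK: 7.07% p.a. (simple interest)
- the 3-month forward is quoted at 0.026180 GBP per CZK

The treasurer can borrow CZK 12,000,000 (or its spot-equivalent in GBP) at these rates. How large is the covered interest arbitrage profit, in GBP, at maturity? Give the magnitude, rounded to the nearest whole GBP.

GBP 7,800

T = 3/12 years.
Route A — deposit CZK, sell forward: 12,000,000 × 1.017675 × 0.026180 = GBP 319,712.78.
Route B — convert at spot, deposit GBP: 12,000,000 × 0.025821 × 1.006650 = GBP 311,912.52.
The quoted forward overvalues CZK, so borrow GBP, buy CZK at spot, deposit the CZK at 7.07%, and sell the proceeds forward at 0.026180.
Arbitrage profit = |319,712.78 − 311,912.52| = GBP 7,800.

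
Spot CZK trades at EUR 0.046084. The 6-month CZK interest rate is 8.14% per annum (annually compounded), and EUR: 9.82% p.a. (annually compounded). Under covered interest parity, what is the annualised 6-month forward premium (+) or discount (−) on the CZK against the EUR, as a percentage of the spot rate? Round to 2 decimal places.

+1.55%

T = 6/12 years.
CIP forward (EUR per CZK) = 0.046084 × 1.0479504/1.0399038 = 0.046440590.
(F − S)/S ÷ T = (0.046440590 − 0.046084)/0.046084/(6/12) = 0.015476 → 1.55%.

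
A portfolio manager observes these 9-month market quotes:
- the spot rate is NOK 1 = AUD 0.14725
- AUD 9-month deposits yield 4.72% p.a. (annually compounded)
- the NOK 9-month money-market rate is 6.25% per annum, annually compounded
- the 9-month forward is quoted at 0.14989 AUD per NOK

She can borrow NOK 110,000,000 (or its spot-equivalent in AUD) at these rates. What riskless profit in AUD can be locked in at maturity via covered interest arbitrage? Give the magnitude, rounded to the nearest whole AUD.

T = 9/12 years.
Invest the NOK and cover forward: 110,000,000 × 1.0465180036 × 0.14989 = AUD 17,254,884.19.
Convert at spot and invest in AUD: 110,000,000 × 0.14725 × 1.0351951418 = AUD 16,767,573.31.
The quoted forward overvalues NOK, so borrow AUD, buy NOK at spot, deposit the NOK at 6.25%, and sell the proceeds forward at 0.14989.
Arbitrage profit = |17,254,884.19 − 16,767,573.31| = AUD 487,311.

AUD 487,311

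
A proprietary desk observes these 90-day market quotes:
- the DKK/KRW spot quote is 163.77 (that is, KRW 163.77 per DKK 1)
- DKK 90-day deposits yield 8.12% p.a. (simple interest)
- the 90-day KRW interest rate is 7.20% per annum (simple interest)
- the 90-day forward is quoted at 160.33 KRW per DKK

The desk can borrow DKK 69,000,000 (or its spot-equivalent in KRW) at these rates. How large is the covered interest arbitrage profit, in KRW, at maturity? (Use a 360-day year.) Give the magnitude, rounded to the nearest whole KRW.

T = 90/360 years.
Keep in DKK, deliver into the forward: 69,000,000·1.020300·160.33 = KRW 11,287,344,231.00.
Swap to KRW now, deposit: 69,000,000·163.77·1.018000 = KRW 11,503,532,340.00.
The quoted forward undervalues DKK, so borrow DKK, convert to KRW at spot, deposit the KRW at 7.20%, and buy DKK forward at 160.33 to cover the loan.
Profit = 11,503,532,340.00 − 11,287,344,231.00 = KRW 216,188,109.

KRW 216,188,109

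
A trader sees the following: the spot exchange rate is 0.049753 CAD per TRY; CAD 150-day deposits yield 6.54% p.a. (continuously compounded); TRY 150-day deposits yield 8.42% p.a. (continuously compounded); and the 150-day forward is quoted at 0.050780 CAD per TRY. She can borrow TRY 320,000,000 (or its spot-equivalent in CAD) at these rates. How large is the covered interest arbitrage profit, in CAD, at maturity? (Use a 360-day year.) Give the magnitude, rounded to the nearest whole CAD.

CAD 469,037

T = 150/360 years.
Route A — deposit TRY, sell forward: 320,000,000 × 1.035706014 × 0.050780 = CAD 16,829,808.45.
Route B — convert at spot, deposit CAD: 320,000,000 × 0.049753 × 1.0276246768 = CAD 16,360,771.37.
The quoted forward overvalues TRY, so borrow CAD, buy TRY at spot, deposit the TRY at 8.42%, and sell the proceeds forward at 0.050780.
Profit = 16,829,808.45 − 16,360,771.37 = CAD 469,037.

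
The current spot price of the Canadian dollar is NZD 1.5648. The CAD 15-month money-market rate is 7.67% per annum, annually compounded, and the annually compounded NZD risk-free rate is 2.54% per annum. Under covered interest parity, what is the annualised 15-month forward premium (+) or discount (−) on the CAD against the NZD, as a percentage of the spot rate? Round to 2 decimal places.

-4.74%

T = 15/12 years.
F = S · g_NZD/g_CAD = 1.5648 × 1.0318502/1.0967771 = 1.4721671.
Annualised premium = (F − S)/S × (1/T) = (1.4721671 − 1.5648)/1.5648 ÷ (15/12) = -4.74%.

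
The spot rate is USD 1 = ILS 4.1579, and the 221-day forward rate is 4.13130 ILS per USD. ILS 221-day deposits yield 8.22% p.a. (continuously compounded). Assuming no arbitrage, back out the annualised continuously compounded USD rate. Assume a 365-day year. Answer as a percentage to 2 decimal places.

T = 221/365 years.
F/S = 4.1313/4.1579 = 0.9936025 = (growth of ILS) / (growth of USD).
The ILS side grows by e^(0.0822×221/365) = 1.0510298.
So the USD growth factor = 1.0577971.
r = ln(1.0577971)/(221/365) = 0.092800 → 9.28%.

9.28%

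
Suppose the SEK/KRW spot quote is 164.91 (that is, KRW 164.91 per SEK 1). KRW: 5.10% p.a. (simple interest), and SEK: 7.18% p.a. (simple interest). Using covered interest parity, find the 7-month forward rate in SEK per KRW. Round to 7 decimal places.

0.0061354

T = 7/12 years.
KRW accumulates by 1 + 0.0510×7/12 = 1.029750.
Growth of 1 SEK over T: 1 + 0.0718×7/12 = 1.0418833.
So F = 164.91 × 1.029750 / 1.0418833 = 162.9895 (KRW/SEK).
Invert for SEK per KRW: 1 / 162.9895 = 0.0061354.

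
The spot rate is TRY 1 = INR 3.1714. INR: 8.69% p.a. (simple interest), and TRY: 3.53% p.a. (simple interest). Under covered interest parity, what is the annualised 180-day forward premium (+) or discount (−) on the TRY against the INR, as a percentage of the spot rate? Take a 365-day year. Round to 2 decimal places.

T = 180/365 years.
F = S · g_INR/g_TRY = 3.1714 × 1.0428548/1.0174082 = 3.2507205.
(F − S)/S ÷ T = (3.2507205 − 3.1714)/3.1714/(180/365) = 0.050717 → 5.07%.

+5.07%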